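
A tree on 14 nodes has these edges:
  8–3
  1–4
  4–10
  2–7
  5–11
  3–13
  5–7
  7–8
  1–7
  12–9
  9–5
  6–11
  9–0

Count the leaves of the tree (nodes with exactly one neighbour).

6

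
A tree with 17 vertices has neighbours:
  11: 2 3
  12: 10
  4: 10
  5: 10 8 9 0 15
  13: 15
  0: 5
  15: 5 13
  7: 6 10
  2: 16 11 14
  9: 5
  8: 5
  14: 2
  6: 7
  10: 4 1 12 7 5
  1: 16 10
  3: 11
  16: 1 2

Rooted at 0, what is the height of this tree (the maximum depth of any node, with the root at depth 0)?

7

3 sits deepest: 0–5–10–1–16–2–11–3 — 7 edges from the root.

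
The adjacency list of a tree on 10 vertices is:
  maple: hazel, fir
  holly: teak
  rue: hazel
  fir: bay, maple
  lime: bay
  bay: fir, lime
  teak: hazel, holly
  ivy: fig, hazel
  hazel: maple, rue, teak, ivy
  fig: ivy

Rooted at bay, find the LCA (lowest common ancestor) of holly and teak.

Ancestors of holly (toward the root): holly, teak, hazel, maple, fir, bay.
Ancestors of teak: teak, hazel, maple, fir, bay.
The deepest node appearing in both lists is teak.

teak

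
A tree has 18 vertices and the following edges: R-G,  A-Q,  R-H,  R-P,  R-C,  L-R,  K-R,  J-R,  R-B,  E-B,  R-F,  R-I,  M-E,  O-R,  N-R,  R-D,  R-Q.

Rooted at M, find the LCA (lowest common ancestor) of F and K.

R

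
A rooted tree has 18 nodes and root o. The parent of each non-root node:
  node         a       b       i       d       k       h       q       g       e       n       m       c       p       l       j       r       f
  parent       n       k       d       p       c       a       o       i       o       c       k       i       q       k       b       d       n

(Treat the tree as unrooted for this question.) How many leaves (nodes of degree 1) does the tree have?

8

The leaves are e, f, g, h, j, l, m, r.
That is 8 leaves.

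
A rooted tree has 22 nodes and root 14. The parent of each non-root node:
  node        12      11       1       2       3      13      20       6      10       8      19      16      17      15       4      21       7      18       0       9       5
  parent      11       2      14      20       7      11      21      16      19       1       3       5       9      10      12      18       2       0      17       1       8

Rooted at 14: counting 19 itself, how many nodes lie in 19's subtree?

3

Descendants of 19 (including itself): 19, 10, 15. That's 3.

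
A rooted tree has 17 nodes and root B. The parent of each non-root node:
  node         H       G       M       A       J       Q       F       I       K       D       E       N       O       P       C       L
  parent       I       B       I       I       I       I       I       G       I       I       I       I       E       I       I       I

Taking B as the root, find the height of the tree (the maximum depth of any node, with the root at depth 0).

The longest root-to-leaf path is B – G – I – E – O (4 edges).

4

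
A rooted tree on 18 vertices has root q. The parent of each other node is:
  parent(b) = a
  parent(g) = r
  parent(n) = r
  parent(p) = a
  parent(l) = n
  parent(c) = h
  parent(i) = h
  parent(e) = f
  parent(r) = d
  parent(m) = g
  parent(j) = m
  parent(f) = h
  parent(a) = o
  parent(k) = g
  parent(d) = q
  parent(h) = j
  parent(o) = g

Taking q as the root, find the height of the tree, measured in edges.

e sits deepest: q-d-r-g-m-j-h-f-e — 8 edges from the root.

8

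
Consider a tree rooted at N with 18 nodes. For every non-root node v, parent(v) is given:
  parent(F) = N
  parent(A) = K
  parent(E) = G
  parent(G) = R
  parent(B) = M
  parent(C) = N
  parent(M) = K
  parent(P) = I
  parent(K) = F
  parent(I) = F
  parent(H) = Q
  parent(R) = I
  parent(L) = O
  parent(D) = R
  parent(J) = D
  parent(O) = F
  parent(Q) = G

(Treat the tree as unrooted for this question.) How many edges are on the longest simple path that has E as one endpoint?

The node farthest from E is B, via E – G – R – I – F – K – M – B — 7 edges.

7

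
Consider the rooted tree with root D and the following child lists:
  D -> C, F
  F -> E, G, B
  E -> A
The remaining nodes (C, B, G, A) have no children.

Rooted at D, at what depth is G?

2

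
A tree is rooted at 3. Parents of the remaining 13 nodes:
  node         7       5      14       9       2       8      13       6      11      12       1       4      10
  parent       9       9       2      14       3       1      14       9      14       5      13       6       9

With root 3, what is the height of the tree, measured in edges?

5

A deepest node is 8, reached by 3 → 2 → 14 → 13 → 1 → 8.
That path has 5 edges, so the height is 5.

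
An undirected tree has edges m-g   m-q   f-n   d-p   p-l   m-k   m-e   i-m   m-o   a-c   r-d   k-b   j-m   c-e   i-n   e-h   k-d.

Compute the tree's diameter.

7

A longest path is l–p–d–k–m–e–c–a, with 7 edges.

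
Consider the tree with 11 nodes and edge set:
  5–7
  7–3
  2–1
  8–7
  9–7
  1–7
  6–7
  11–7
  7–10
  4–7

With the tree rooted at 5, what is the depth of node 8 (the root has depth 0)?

5 – 7 – 8 — 2 edges.

2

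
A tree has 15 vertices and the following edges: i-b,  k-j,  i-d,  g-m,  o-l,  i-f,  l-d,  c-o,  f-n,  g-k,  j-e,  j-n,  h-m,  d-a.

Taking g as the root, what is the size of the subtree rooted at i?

7

The subtree rooted at i contains: i, d, b, l, a, o, c — 7 nodes.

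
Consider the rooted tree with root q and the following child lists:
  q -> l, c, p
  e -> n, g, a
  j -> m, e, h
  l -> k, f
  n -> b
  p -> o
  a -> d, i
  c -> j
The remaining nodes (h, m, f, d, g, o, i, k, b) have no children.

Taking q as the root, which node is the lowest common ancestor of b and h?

j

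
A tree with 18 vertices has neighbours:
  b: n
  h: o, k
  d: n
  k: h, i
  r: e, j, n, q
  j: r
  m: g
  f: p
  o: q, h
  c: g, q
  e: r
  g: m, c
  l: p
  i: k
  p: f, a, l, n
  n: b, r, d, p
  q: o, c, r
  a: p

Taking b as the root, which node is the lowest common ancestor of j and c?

r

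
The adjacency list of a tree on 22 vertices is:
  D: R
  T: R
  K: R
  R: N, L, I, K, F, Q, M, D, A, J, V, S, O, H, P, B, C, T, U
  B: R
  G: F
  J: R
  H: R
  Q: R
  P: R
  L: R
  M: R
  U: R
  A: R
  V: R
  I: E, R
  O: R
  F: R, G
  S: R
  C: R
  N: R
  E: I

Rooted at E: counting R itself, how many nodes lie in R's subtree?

20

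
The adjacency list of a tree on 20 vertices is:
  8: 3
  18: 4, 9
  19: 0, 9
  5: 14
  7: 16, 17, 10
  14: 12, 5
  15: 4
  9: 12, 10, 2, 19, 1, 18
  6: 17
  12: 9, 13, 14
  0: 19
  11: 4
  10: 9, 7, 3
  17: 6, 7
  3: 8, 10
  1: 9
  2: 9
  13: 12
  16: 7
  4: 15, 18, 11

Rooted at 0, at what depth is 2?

3

Path from 0 to 2: 0 – 19 – 9 – 2, which has 3 edges.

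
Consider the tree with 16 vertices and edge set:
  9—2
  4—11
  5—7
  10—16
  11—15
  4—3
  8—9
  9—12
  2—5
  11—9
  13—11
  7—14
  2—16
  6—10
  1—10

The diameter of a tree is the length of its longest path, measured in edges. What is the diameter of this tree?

A longest path is 6–10–16–2–9–11–4–3, with 7 edges.

7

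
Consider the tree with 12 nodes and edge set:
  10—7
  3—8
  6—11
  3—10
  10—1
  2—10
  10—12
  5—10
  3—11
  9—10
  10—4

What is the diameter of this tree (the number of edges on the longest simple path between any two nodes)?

4

Starting from 6, a farthest node is 5 at distance 4.
One longest path: 6 – 11 – 3 – 10 – 5.
So the diameter is 4.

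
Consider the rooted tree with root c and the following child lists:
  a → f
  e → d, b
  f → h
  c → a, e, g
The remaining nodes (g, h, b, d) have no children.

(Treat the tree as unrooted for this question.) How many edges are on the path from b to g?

3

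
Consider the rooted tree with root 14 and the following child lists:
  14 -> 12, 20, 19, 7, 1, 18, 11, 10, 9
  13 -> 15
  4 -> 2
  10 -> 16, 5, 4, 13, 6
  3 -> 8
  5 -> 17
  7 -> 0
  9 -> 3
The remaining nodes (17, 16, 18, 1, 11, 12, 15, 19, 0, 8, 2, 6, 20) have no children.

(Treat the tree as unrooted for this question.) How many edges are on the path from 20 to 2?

4

20–14–10–4–2: 4 edges.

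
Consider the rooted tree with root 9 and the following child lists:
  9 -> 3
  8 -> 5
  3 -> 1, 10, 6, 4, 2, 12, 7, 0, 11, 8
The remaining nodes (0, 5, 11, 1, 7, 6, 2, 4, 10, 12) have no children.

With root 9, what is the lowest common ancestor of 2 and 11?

3

Path 2→root: 2 3 9; path 11→root: 11 3 9.
First common node: 3.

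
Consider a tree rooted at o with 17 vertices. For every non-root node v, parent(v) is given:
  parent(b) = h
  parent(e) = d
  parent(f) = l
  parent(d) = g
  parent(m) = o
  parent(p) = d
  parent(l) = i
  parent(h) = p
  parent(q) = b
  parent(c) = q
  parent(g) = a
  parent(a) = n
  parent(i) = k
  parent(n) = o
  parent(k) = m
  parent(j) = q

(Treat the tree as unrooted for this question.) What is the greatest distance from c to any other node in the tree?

The node farthest from c is f, via c – q – b – h – p – d – g – a – n – o – m – k – i – l – f — 14 edges.

14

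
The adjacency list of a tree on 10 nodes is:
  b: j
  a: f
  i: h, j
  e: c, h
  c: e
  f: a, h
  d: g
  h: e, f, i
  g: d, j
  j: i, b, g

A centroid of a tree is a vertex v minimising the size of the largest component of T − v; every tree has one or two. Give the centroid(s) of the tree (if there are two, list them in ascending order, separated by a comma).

h, i

Delete i: the remaining components have sizes 5, 4. Max 5 ≤ 5, so i is a centroid.
h is adjacent to i and is also a centroid (the largest component after removing it is likewise 5).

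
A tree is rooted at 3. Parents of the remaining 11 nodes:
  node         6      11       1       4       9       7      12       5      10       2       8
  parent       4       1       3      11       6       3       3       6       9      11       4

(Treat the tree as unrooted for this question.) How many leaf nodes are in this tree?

6

Exactly 6 nodes have a single neighbour: 2, 5, 7, 8, 10, 12.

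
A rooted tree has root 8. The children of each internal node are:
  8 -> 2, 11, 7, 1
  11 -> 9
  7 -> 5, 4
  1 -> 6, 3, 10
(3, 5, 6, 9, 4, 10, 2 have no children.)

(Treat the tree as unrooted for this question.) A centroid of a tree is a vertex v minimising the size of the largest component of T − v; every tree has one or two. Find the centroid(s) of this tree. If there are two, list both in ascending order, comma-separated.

Removing 8 splits the tree into components of sizes 4, 3, 2, 1; the largest is 4 ≤ ⌊11/2⌋ = 5.
No neighbour of 8 does as well, so 8 is the unique centroid.

8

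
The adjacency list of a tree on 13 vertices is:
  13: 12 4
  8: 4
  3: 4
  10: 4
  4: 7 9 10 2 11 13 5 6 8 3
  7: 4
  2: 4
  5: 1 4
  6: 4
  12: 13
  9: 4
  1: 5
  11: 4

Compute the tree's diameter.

Starting from 12, a farthest node is 1 at distance 4.
One longest path: 12 – 13 – 4 – 5 – 1.
So the diameter is 4.

4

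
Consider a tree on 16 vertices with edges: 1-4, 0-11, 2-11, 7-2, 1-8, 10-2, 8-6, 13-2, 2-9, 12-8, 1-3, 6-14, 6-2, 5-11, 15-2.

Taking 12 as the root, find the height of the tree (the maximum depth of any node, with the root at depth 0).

5

The longest root-to-leaf path is 12 → 8 → 6 → 2 → 11 → 0 (5 edges).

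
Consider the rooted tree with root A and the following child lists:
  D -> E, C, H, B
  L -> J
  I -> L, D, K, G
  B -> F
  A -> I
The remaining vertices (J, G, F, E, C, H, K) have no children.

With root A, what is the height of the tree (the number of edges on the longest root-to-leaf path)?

4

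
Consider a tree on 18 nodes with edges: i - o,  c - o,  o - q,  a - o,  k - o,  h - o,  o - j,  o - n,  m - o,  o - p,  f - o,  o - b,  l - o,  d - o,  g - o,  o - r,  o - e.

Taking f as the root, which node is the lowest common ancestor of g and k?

o

Ancestors of g (toward the root): g, o, f.
Ancestors of k: k, o, f.
The deepest node appearing in both lists is o.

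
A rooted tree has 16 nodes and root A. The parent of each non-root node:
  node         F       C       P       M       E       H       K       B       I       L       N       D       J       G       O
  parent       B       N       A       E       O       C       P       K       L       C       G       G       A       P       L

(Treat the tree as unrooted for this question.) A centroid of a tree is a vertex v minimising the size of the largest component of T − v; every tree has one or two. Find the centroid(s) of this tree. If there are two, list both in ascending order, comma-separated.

Removing G splits the tree into components of sizes 8, 6, 1; the largest is 8 ≤ ⌊16/2⌋ = 8.
N is adjacent to G and is also a centroid (the largest component after removing it is likewise 8).

G, N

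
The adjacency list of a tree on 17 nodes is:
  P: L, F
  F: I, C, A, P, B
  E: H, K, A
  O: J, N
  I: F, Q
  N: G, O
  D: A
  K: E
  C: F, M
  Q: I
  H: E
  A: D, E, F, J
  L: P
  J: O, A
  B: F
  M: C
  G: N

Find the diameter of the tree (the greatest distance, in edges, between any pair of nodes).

7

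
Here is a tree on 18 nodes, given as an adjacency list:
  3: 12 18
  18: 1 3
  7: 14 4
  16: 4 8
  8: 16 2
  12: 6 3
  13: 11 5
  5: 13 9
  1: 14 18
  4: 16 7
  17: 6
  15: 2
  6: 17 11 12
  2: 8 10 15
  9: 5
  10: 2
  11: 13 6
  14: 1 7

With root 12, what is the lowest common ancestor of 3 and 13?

3's ancestor chain is 3, 12 and 13's is 13, 11, 6, 12; they first meet at 12.

12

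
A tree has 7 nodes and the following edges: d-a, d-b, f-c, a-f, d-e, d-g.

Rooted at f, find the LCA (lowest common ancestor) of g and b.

Path g→root: g d a f; path b→root: b d a f.
First common node: d.

d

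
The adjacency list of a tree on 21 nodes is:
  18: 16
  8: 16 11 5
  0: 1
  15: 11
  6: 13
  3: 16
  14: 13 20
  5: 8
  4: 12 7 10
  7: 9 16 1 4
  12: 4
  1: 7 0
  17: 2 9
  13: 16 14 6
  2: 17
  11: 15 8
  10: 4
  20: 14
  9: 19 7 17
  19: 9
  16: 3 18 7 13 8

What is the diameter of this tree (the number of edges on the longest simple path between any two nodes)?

BFS from 2 reaches 20 last, at distance 7; BFS from 20 confirms no node is farther.
Path: 2 - 17 - 9 - 7 - 16 - 13 - 14 - 20.

7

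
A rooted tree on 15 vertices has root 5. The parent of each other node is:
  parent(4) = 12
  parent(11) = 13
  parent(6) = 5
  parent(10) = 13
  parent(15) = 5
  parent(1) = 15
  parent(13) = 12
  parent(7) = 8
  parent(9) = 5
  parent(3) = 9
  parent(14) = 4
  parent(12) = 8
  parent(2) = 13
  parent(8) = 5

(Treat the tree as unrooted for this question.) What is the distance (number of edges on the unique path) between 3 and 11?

Walking from 3: 3 - 9 - 5 - 8 - 12 - 13 - 11. Length 6.

6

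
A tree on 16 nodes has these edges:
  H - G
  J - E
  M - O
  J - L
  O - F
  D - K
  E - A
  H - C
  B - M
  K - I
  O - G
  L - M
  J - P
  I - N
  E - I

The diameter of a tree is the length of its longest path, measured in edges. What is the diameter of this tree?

BFS from C reaches D last, at distance 10; BFS from D confirms no node is farther.
Path: C – H – G – O – M – L – J – E – I – K – D.

10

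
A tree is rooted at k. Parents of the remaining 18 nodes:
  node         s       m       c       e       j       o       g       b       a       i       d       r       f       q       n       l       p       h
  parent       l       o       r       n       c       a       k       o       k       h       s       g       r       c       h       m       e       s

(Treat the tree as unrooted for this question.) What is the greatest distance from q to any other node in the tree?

13

The node farthest from q is p, via q-c-r-g-k-a-o-m-l-s-h-n-e-p — 13 edges.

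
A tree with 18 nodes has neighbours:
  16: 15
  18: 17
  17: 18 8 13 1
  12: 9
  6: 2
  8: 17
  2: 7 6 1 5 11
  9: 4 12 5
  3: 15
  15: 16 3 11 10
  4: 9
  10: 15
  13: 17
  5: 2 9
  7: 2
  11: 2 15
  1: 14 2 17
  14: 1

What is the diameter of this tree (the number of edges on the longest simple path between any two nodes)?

6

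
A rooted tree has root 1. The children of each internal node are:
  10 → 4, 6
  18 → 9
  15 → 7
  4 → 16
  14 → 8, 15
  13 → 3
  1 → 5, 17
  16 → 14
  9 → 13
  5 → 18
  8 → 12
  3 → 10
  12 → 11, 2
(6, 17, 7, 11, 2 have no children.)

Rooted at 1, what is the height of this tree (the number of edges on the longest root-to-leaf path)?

12

The longest root-to-leaf path is 1 – 5 – 18 – 9 – 13 – 3 – 10 – 4 – 16 – 14 – 8 – 12 – 2 (12 edges).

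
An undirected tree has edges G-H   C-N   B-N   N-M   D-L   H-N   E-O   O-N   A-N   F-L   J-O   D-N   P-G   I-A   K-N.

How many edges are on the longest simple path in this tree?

A longest path is F - L - D - N - H - G - P, with 6 edges.

6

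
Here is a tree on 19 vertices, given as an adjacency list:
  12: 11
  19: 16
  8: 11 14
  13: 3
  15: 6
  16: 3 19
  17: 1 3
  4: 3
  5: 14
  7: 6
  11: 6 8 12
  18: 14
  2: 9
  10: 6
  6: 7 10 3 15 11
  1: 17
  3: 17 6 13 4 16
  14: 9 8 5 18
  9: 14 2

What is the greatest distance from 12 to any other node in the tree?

Distances from 12 peak at 5, attained at 2 (19, 1 also at distance 5).
12-11-8-14-9-2

5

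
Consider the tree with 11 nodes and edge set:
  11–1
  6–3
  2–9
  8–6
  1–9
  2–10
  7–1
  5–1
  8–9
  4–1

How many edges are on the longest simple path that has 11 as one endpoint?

5

A farthest node from 11 is 3.
The path 11 – 1 – 9 – 8 – 6 – 3 has 5 edges.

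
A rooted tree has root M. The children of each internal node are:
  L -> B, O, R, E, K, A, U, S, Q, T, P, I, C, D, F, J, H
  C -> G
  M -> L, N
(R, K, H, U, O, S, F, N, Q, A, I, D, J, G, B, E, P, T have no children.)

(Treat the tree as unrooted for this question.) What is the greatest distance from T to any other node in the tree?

The node farthest from T is N (G also at distance 3), via T-L-M-N — 3 edges.

3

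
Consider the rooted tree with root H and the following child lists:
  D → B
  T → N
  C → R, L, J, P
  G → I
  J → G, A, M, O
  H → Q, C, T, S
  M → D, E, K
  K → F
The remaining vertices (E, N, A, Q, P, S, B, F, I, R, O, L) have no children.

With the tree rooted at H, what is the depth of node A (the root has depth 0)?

Path from H to A: H–C–J–A, which has 3 edges.

3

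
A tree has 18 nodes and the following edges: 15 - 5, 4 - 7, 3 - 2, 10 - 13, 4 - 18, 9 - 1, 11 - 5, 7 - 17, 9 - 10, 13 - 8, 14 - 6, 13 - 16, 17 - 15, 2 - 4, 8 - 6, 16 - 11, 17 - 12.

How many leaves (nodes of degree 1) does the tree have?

5

Exactly 5 nodes have a single neighbour: 1, 3, 12, 14, 18.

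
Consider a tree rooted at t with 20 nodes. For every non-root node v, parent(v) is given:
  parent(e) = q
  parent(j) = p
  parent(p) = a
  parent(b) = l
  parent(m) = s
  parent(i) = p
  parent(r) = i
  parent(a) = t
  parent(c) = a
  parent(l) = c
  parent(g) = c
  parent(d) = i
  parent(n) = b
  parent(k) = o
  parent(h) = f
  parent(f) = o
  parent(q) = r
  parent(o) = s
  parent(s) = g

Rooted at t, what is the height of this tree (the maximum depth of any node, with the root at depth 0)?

h sits deepest: t-a-c-g-s-o-f-h — 7 edges from the root.

7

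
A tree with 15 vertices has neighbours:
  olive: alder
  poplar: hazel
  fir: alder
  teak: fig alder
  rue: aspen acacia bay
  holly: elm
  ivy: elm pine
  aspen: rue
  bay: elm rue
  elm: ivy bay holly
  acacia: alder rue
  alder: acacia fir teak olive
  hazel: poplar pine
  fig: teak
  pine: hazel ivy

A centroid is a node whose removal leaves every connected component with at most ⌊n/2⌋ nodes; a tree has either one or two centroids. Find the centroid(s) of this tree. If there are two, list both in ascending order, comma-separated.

Delete rue: the remaining components have sizes 7, 6, 1. Max 7 ≤ 7, so rue is a centroid.
Every other node leaves some component of size > 7, so the centroid is unique.

rue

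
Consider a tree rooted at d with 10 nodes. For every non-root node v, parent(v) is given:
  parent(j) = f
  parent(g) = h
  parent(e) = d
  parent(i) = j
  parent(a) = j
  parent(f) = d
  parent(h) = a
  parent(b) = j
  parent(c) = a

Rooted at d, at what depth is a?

3

Path from d to a: d–f–j–a, which has 3 edges.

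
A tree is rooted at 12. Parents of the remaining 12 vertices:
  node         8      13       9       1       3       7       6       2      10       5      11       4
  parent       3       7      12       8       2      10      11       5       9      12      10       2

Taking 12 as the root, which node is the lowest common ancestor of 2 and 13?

Path 2→root: 2 5 12; path 13→root: 13 7 10 9 12.
First common node: 12.

12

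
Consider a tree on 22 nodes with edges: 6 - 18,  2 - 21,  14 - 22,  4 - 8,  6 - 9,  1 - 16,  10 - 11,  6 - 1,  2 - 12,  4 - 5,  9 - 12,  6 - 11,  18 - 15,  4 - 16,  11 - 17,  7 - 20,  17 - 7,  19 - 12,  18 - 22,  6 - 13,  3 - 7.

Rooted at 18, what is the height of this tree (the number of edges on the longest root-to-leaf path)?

5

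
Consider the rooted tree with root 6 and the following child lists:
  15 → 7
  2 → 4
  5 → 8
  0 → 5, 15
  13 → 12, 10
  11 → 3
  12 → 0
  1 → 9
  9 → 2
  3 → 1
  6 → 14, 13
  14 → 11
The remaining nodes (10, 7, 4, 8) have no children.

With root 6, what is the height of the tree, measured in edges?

7

A deepest node is 4, reached by 6 → 14 → 11 → 3 → 1 → 9 → 2 → 4.
That path has 7 edges, so the height is 7.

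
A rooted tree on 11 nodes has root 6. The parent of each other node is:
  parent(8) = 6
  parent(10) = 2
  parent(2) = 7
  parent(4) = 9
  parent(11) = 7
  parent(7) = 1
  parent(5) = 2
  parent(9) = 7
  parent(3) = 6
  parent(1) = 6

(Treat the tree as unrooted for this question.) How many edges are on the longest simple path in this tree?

Starting from 10, a farthest node is 3 at distance 5.
One longest path: 10–2–7–1–6–3.
So the diameter is 5.

5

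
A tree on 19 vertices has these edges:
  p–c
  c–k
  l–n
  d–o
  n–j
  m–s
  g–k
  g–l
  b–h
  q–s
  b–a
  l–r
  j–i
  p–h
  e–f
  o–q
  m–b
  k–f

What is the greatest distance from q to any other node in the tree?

A farthest node from q is i.
The path q–s–m–b–h–p–c–k–g–l–n–j–i has 12 edges.

12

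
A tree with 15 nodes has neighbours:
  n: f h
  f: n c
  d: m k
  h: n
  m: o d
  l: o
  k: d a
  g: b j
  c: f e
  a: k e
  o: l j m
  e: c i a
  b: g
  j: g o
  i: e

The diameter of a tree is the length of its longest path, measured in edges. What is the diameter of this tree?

12

Starting from h, a farthest node is b at distance 12.
One longest path: h-n-f-c-e-a-k-d-m-o-j-g-b.
So the diameter is 12.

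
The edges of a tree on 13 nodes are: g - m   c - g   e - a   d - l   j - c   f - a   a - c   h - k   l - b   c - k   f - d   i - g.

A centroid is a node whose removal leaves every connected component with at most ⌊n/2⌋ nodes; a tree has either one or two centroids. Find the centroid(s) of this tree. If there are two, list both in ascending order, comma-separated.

Removing c splits the tree into components of sizes 6, 3, 2, 1; the largest is 6 ≤ ⌊13/2⌋ = 6.
Every other node leaves some component of size > 6, so the centroid is unique.

c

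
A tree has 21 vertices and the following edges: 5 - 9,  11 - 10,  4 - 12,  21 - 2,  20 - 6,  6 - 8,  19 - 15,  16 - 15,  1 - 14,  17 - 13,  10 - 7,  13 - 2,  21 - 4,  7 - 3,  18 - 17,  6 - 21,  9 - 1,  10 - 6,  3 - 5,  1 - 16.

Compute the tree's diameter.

14

Starting from 19, a farthest node is 18 at distance 14.
One longest path: 19–15–16–1–9–5–3–7–10–6–21–2–13–17–18.
So the diameter is 14.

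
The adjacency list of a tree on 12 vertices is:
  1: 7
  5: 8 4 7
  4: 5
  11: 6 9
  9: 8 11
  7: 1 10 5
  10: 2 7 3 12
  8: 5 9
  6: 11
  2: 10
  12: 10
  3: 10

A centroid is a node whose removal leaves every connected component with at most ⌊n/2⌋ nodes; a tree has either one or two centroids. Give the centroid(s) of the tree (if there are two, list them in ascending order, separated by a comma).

Removing 7 splits the tree into components of sizes 6, 4, 1; the largest is 6 ≤ ⌊12/2⌋ = 6.
5 is adjacent to 7 and is also a centroid (the largest component after removing it is likewise 6).

5, 7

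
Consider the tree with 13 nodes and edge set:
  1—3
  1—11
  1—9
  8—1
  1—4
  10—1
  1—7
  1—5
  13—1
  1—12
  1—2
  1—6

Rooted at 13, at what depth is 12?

2

Path from 13 to 12: 13 – 1 – 12, which has 2 edges.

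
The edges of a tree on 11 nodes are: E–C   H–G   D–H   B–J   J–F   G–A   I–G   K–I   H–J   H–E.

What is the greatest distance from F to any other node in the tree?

Distances from F peak at 5, attained at K.
F-J-H-G-I-K

5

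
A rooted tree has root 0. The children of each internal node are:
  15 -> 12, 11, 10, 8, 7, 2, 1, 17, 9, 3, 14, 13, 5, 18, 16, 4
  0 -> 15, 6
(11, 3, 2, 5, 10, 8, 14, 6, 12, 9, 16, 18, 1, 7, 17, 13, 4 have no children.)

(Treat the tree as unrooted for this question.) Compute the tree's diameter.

BFS from 6 reaches 17 last, at distance 3; BFS from 17 confirms no node is farther.
Path: 6–0–15–17.

3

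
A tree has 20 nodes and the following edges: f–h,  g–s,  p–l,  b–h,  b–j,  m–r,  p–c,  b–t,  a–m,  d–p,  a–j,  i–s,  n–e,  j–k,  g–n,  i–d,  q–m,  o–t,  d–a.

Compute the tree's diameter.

10

A longest path is e–n–g–s–i–d–a–j–b–t–o, with 10 edges.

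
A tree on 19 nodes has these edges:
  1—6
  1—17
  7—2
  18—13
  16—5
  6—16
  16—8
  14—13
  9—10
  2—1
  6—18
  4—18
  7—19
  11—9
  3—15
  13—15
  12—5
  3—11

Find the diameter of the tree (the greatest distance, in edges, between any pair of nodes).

11

A longest path is 19–7–2–1–6–18–13–15–3–11–9–10, with 11 edges.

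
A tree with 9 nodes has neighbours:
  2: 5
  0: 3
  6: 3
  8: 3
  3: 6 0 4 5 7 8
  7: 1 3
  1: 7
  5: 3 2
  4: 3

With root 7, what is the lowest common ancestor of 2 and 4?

3

Ancestors of 2 (toward the root): 2, 5, 3, 7.
Ancestors of 4: 4, 3, 7.
The deepest node appearing in both lists is 3.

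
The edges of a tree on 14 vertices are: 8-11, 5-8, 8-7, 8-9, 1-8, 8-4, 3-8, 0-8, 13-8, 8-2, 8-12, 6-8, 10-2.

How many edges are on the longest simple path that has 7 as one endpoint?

The node farthest from 7 is 10, via 7 – 8 – 2 – 10 — 3 edges.

3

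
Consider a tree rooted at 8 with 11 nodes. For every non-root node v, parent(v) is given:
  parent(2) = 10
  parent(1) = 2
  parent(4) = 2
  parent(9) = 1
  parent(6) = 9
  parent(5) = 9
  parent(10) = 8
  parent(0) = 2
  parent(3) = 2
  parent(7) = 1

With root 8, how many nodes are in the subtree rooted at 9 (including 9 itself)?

9's subtree: {9, 5, 6}, size 3.

3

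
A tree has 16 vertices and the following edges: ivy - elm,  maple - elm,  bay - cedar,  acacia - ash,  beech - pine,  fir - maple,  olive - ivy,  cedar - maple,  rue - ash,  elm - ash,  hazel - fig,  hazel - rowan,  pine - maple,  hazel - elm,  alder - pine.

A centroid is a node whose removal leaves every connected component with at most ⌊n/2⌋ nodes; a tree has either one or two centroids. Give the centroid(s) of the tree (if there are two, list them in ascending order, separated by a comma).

Removing elm splits the tree into components of sizes 7, 3, 3, 2; the largest is 7 ≤ ⌊16/2⌋ = 8.
No neighbour of elm does as well, so elm is the unique centroid.

elm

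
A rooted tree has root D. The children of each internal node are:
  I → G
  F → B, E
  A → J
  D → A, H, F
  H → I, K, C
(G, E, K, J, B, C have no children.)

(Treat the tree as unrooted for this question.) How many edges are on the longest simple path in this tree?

A longest path is J - A - D - H - I - G, with 5 edges.

5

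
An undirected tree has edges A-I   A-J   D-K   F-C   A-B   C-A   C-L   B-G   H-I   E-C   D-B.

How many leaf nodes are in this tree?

7

Exactly 7 nodes have a single neighbour: E, F, G, H, J, K, L.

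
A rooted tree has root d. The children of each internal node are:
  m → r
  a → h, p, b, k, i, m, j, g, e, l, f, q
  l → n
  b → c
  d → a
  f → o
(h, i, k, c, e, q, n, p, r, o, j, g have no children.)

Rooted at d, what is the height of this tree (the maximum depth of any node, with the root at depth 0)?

3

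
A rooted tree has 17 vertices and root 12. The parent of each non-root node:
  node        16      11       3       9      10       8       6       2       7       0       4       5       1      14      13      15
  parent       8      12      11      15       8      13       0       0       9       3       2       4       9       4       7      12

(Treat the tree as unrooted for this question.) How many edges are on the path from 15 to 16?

15 – 9 – 7 – 13 – 8 – 16: 5 edges.

5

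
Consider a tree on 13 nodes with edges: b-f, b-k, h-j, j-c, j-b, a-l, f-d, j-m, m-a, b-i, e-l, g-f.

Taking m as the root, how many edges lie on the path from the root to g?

4

m–j–b–f–g — 4 edges.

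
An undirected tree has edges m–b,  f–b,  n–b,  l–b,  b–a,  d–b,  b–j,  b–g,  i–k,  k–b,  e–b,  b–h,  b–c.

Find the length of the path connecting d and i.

3

Walking from d: d – b – k – i. Length 3.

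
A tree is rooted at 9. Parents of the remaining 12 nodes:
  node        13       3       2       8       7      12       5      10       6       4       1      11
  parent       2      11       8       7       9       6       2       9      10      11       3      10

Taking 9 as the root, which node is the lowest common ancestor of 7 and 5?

7's ancestor chain is 7, 9 and 5's is 5, 2, 8, 7, 9; they first meet at 7.

7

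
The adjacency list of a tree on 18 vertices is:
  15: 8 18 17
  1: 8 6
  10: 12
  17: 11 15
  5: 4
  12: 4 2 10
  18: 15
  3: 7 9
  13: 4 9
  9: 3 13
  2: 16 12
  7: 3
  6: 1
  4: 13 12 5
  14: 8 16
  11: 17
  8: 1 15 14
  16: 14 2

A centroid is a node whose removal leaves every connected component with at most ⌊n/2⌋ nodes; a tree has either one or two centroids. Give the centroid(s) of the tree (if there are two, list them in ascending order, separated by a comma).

2, 16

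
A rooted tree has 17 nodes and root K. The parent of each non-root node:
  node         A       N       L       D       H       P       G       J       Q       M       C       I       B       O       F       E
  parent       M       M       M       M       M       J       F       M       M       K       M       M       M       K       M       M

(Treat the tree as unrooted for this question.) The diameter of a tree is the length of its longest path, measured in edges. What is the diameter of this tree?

4

BFS from O reaches G last, at distance 4; BFS from G confirms no node is farther.
Path: O–K–M–F–G.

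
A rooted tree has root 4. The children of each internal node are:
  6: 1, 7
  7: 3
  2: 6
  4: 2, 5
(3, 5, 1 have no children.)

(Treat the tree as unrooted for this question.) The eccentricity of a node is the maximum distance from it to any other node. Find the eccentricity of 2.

3

The node farthest from 2 is 3, via 2-6-7-3 — 3 edges.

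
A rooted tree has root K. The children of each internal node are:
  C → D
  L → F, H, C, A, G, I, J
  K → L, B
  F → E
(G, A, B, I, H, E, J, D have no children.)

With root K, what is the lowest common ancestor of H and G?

L

Path H→root: H L K; path G→root: G L K.
First common node: L.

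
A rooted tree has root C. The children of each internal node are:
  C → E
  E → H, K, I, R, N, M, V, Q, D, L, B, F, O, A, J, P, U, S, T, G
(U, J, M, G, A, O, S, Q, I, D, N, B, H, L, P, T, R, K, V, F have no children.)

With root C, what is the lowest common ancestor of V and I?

E

Path V→root: V E C; path I→root: I E C.
First common node: E.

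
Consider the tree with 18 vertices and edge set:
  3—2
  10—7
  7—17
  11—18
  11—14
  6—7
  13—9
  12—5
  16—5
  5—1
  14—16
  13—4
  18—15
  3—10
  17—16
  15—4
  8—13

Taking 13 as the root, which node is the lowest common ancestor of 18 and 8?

13

Path 18→root: 18 15 4 13; path 8→root: 8 13.
First common node: 13.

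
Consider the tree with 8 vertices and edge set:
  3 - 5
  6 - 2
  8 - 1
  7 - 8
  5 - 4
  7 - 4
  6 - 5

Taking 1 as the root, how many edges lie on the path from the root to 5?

Path from 1 to 5: 1–8–7–4–5, which has 4 edges.

4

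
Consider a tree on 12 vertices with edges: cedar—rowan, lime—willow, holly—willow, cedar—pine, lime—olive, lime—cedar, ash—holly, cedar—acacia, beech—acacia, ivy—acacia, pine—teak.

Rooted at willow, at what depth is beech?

Path from willow to beech: willow–lime–cedar–acacia–beech, which has 4 edges.

4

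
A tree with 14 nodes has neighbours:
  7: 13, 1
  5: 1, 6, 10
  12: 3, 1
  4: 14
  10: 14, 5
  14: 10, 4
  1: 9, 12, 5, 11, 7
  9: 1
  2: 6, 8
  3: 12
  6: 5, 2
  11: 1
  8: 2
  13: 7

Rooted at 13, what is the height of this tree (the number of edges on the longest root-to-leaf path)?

A deepest node is 4, reached by 13–7–1–5–10–14–4.
That path has 6 edges, so the height is 6.

6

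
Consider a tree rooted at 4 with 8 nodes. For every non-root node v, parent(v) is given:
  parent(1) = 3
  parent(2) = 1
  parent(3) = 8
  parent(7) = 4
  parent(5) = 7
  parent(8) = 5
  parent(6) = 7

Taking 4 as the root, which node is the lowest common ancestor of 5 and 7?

7

5's ancestor chain is 5, 7, 4 and 7's is 7, 4; they first meet at 7.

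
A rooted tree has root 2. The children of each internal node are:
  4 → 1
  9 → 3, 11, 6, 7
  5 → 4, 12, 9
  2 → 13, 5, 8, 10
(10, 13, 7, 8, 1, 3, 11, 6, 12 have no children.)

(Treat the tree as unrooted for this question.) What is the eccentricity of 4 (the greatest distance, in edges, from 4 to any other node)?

3

The node farthest from 4 is 8 (6, 3, 13, 11, 7, 10 also at distance 3), via 4-5-2-8 — 3 edges.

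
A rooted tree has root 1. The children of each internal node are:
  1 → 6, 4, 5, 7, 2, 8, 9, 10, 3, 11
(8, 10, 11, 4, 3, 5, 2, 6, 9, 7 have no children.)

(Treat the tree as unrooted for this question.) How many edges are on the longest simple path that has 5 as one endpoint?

The node farthest from 5 is 11 (7, 8, 10, 6, 2, 9, 4, 3 also at distance 2), via 5–1–11 — 2 edges.

2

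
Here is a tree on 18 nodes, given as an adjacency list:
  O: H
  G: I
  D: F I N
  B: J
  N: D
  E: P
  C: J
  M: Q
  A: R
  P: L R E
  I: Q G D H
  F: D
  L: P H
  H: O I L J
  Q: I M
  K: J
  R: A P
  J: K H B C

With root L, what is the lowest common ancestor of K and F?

Ancestors of K (toward the root): K, J, H, L.
Ancestors of F: F, D, I, H, L.
The deepest node appearing in both lists is H.

H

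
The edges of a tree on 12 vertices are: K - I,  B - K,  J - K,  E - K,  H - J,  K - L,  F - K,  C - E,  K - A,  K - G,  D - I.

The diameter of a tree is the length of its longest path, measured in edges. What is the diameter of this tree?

4

BFS from C reaches D last, at distance 4; BFS from D confirms no node is farther.
Path: C - E - K - I - D.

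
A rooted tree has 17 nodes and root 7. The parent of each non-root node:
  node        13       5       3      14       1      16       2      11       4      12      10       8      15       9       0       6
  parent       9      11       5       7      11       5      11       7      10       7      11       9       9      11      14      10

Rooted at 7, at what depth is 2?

Climbing from 2 to the root: 2–11–7. That's 2 steps.

2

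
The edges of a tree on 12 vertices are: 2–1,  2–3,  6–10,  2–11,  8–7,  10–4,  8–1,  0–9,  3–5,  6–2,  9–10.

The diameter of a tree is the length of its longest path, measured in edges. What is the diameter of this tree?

7

A longest path is 0 – 9 – 10 – 6 – 2 – 1 – 8 – 7, with 7 edges.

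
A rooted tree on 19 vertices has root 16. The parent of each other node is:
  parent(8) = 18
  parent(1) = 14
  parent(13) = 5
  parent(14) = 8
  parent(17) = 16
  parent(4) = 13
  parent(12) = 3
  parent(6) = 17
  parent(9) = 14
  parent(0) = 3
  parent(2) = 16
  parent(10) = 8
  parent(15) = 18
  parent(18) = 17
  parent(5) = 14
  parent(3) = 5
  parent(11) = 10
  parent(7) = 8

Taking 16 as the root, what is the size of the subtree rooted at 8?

13

8's subtree: {8, 14, 10, 7, 5, 1, 9, 11, 13, 3, 4, 12, 0}, size 13.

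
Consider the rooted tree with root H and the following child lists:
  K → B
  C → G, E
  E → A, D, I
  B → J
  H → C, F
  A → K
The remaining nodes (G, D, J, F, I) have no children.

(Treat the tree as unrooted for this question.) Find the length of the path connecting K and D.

K - A - E - D: 3 edges.

3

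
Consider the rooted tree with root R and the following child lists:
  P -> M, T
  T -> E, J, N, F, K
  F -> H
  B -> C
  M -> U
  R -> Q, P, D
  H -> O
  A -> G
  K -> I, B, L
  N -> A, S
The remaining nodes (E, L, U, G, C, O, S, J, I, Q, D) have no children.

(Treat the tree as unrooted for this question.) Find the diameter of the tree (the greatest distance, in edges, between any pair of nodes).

6

Starting from C, a farthest node is O at distance 6.
One longest path: C–B–K–T–F–H–O.
So the diameter is 6.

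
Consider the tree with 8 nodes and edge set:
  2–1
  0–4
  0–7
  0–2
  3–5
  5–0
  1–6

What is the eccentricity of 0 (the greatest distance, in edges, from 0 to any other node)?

3

The node farthest from 0 is 6, via 0 – 2 – 1 – 6 — 3 edges.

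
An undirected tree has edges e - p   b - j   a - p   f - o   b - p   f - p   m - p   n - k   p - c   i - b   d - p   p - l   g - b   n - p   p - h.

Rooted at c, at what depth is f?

2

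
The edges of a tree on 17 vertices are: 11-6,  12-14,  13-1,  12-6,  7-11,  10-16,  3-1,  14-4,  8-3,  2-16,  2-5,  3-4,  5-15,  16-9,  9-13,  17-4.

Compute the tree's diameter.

13

BFS from 7 reaches 15 last, at distance 13; BFS from 15 confirms no node is farther.
Path: 7 – 11 – 6 – 12 – 14 – 4 – 3 – 1 – 13 – 9 – 16 – 2 – 5 – 15.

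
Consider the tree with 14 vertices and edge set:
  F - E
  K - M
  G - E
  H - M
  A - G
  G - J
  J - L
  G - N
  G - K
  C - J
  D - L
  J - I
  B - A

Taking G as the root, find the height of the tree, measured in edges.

A deepest node is H, reached by G–K–M–H.
That path has 3 edges, so the height is 3.

3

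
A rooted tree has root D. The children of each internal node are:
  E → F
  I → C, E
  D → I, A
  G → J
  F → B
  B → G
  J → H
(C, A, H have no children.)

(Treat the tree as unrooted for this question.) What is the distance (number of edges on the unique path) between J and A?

J - G - B - F - E - I - D - A: 7 edges.

7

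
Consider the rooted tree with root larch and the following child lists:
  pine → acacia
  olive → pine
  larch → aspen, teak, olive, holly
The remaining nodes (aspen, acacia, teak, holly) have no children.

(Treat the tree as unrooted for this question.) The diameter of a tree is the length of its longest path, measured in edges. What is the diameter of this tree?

4

BFS from acacia reaches holly last, at distance 4; BFS from holly confirms no node is farther.
Path: acacia – pine – olive – larch – holly.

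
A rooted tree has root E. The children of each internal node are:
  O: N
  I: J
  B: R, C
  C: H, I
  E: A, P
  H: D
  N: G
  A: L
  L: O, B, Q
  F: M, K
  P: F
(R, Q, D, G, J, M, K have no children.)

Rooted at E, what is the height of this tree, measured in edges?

6

A deepest node is D, reached by E–A–L–B–C–H–D.
That path has 6 edges, so the height is 6.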